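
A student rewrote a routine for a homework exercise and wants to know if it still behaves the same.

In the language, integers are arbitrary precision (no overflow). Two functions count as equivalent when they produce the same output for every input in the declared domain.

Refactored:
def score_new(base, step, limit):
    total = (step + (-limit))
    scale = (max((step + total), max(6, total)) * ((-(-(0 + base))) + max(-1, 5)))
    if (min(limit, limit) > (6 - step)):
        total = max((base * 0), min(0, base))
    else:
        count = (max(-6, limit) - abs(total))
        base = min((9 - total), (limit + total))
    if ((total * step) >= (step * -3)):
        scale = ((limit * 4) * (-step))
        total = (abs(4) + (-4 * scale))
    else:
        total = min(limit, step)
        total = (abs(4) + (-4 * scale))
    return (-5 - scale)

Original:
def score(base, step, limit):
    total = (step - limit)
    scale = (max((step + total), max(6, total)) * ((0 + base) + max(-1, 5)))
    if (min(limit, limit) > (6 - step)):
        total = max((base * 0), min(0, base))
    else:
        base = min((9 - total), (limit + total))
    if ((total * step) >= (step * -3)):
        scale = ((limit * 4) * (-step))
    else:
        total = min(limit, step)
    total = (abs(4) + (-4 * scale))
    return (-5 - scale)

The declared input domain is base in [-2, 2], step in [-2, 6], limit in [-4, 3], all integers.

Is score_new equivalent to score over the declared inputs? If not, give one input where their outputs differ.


Behavior is preserved: although statement counts differ; min/max/abs usage differs; arithmetic usage differs; local variable names differ; constant usage differs, the outputs never diverge.
Spot check at base=-2, step=5, limit=-3 — score: total := 8 | scale := 39 | (min(limit, limit) > (6 - step)): false | base := 1 | ((total * step) >= (step * -3)): true | scale := 60 | total := -236 | result -65. score_new: total := 8 | scale := 39 | (min(limit, limit) > (6 - step)): false | count := -11 | base := 1 | ((total * step) >= (step * -3)): true | scale := 60 | total := -236 | result -65. Both give -65.
Across all 360 domain points the two functions coincide.
verdict: equivalent


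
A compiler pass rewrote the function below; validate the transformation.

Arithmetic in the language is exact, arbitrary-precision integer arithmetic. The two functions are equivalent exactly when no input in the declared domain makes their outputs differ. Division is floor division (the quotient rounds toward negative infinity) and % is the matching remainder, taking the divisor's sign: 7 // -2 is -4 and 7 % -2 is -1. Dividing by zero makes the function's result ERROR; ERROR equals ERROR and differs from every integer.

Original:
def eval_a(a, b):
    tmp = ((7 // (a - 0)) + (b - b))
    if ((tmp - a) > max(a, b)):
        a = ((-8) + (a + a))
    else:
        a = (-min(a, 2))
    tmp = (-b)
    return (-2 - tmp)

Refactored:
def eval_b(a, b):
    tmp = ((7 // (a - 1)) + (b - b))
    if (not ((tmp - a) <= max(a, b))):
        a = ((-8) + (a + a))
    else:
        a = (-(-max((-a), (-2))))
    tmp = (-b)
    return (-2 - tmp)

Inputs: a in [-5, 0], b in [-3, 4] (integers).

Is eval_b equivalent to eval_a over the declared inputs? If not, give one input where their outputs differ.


Evaluate both at a=0, b=-3.
eval_a: divide-by-zero, output ERROR
eval_b: tmp := -7 | (not ((tmp - a) <= max(a, b))): false | a := 0 | tmp := 3 | result -5
ERROR != -5, so the rewrite changes behavior.
verdict: not equivalent; witness: a=0, b=-3


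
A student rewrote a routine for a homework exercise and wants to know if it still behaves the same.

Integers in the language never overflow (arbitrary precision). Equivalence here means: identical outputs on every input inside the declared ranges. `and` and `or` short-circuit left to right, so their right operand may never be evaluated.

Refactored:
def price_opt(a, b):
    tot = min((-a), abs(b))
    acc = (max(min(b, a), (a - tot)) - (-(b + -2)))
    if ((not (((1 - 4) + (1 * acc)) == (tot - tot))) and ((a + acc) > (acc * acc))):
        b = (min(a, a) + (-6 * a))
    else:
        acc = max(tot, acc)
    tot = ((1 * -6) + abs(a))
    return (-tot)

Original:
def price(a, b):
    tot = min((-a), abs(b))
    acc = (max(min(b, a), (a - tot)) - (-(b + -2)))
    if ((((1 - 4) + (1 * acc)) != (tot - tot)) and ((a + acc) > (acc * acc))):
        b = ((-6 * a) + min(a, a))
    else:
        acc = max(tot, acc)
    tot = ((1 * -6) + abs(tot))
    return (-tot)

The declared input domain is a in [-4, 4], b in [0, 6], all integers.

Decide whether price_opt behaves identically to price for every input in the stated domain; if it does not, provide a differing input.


At a=-4, b=0: price gives 6, price_opt gives 2.
verdict: not equivalent; witness: a=-4, b=0


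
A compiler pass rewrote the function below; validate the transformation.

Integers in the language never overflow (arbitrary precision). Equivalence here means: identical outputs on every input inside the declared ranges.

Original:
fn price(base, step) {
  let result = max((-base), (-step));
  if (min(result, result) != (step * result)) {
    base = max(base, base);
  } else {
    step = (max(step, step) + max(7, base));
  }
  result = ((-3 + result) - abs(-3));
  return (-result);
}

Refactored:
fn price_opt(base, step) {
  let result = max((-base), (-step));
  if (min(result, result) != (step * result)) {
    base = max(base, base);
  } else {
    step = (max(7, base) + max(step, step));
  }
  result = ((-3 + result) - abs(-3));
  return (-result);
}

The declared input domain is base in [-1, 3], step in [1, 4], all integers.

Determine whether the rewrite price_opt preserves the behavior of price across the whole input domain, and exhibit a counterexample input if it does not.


Equivalent — the differences include same computation, different form, yet no declared input distinguishes the two.
Tracing base=-1, step=4: price: result=1, then (min(result, result) != (step * result)) is true, then base=-1, then result=-5, then returns 5 | price_opt: result=1, then (min(result, result) != (step * result)) is true, then base=-1, then result=-5, then returns 5 — matching result 5.
Every one of the 20 inputs gives matching results.
verdict: equivalent


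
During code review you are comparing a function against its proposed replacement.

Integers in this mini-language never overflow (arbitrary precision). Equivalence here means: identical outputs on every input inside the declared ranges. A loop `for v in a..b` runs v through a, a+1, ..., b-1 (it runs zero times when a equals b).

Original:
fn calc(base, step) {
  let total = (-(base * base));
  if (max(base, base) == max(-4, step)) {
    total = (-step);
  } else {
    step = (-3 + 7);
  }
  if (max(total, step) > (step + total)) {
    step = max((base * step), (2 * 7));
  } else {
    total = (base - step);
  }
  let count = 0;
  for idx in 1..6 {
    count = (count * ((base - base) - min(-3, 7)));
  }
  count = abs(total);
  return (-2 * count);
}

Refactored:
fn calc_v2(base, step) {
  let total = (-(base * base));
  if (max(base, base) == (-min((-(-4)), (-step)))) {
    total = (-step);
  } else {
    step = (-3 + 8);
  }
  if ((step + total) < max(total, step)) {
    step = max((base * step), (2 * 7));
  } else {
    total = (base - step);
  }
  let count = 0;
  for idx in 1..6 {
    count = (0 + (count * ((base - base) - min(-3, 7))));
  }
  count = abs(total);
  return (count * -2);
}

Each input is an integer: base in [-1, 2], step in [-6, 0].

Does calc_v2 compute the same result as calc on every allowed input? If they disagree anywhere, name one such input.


Not equivalent: base=0, step=-6 separates them (-8 vs -10).
calc: total = 0; (max(base, base) == max(-4, step)) -> false; step = 4; (max(total, step) > (step + total)) -> false; total = -4; count = 0; [idx=1]; count = 0; [idx=2]; count = 0; [idx=3]; count = 0; [idx=4]; count = 0; [idx=5]; count = 0; count = 4; return -8
calc_v2: total = 0; (max(base, base) == (-min((-(-4)), (-step)))) -> false; step = 5; ((step + total) < max(total, step)) -> false; total = -5; count = 0; [idx=1]; count = 0; [idx=2]; count = 0; [idx=3]; count = 0; [idx=4]; count = 0; [idx=5]; count = 0; count = 5; return -10
verdict: not equivalent; witness: base=0, step=-6


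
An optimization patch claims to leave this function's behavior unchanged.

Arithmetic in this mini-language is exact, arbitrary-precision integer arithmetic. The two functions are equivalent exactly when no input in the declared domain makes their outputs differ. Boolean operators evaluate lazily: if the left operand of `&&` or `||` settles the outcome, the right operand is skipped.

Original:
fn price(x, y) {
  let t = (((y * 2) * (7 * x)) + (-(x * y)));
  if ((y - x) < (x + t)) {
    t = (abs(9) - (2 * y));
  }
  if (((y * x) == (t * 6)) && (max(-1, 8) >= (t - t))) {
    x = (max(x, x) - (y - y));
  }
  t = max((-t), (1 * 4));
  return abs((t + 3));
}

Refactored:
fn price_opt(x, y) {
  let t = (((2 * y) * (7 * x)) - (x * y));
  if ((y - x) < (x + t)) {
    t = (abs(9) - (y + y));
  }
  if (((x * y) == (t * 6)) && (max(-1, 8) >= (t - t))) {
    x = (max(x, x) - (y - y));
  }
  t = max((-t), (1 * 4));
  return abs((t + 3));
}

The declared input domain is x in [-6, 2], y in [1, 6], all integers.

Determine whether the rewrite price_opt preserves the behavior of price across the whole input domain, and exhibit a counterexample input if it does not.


Although constant usage differs, plus arithmetic usage differs, 54/54 inputs agree.
verdict: equivalent


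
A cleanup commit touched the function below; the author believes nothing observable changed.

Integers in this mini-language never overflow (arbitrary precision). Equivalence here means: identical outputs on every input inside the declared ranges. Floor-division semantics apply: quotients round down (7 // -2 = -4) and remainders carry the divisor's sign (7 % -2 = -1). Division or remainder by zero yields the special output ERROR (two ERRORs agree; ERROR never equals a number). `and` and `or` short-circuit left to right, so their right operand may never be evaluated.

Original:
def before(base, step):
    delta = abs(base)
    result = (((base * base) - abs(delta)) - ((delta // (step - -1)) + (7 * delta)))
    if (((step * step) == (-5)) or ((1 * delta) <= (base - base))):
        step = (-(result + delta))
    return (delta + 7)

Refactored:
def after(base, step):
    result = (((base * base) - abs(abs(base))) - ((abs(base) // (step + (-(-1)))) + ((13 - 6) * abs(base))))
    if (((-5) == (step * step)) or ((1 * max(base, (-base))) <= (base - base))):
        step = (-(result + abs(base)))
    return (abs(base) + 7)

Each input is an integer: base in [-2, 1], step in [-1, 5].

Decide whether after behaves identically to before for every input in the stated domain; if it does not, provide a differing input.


Reading the diff, among the changes: statement counts differ, and min/max/abs usage differs, and constant usage differs, and arithmetic usage differs, and local variable names differ.
Spot check at base=0, step=3 — before: delta := 0 | result := 0 | (((step * step) == (-5)) or ((1 * delta) <= (base - base))): true | step := 0 | result 7. after: result := 0 | (((-5) == (step * step)) or ((1 * max(base, (-base))) <= (base - base))): true | step := 0 | result 7. Both give 7.
An exhaustive pass over the 28 declared inputs shows identical outputs.
verdict: equivalent


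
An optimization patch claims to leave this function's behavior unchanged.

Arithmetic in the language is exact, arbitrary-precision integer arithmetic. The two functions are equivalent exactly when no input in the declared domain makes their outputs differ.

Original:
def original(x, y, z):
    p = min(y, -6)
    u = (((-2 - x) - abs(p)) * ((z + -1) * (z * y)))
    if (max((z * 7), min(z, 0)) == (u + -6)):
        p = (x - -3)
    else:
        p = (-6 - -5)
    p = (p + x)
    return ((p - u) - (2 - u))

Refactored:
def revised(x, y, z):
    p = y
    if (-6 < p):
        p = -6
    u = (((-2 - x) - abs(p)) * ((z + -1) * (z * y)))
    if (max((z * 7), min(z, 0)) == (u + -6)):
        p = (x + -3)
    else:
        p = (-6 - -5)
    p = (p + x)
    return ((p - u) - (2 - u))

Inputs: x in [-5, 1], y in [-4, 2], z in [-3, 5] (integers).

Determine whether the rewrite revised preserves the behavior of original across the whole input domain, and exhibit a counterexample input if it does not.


These are not equivalent — on x=-3, y=-2, z=2 the outputs split (-5 vs -11).
original: p=-6, then u=20, then (max((z * 7), min(z, 0)) == (u + -6)) is true, then p=0, then p=-3, then returns -5
revised: p=-2, then (-6 < p) is true, then p=-6, then u=20, then (max((z * 7), min(z, 0)) == (u + -6)) is true, then p=-6, then p=-9, then returns -11
verdict: not equivalent; witness: x=-3, y=-2, z=2


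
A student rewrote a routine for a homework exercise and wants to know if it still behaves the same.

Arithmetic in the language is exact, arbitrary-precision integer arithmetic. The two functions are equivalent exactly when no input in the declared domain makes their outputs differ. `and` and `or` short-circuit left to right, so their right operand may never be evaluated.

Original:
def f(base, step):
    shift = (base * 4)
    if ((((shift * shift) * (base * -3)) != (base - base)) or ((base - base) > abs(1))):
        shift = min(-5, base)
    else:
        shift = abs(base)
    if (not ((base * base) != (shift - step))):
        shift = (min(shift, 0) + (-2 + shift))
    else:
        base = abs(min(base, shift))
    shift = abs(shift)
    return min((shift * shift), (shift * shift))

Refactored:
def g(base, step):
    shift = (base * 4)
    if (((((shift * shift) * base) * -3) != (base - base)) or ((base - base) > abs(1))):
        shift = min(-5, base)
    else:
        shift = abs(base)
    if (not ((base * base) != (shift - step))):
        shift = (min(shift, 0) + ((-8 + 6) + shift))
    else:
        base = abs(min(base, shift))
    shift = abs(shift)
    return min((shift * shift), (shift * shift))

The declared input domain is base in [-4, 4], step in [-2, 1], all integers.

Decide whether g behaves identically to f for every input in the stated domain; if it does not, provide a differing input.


Reading the diff, among the changes: arithmetic usage differs; also constant usage differs.
One worked example (base=-3, step=0) — f: shift := -12 | ((((shift * shift) * (base * -3)) != (base - base)) or ((base - base) > abs(1))): true | shift := -5 | (not ((base * base) != (shift - step))): false | base := 5 | shift := 5 | result 25; g: shift := -12 | (((((shift * shift) * base) * -3) != (base - base)) or ((base - base) > abs(1))): true | shift := -5 | (not ((base * base) != (shift - step))): false | base := 5 | shift := 5 | result 25; agreement on 25.
An exhaustive pass over the 36 declared inputs shows identical outputs.
verdict: equivalent


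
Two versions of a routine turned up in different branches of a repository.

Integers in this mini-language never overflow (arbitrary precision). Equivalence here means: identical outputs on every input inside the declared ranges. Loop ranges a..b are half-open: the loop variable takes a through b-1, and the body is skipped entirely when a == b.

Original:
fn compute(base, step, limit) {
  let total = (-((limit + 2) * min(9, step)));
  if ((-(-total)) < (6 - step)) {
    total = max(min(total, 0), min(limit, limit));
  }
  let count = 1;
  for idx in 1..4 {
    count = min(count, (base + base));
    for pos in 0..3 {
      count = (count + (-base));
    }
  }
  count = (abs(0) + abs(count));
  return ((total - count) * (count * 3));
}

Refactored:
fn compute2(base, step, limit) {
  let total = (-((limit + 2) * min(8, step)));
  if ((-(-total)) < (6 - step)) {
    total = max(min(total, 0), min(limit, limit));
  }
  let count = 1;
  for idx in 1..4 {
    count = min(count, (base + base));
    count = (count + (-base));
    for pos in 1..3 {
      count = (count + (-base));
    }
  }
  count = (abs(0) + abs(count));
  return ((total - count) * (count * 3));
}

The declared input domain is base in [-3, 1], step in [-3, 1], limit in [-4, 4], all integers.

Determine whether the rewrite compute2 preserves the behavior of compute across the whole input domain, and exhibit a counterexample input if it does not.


Equivalent. The edit looks behavioral (`9` became `8`), but over these ranges it never changes the outcome.
Across all 225 domain points the two functions coincide.
Spot check at base=-1, step=0, limit=4 — compute: total becomes 0; next ((-(-total)) < (6 - step)) evaluates to true; next total becomes 4; next count becomes 1; next at idx=1:; next count becomes -2; next at pos=0:; next count becomes -1; next at pos=1:; next count becomes 0; next at pos=2:; next count becomes 1; next at idx=2:; next count becomes -2; next at pos=0:; next count becomes -1; next at pos=1:; next count becomes 0; next at pos=2:; next count becomes 1; next at idx=3:; next count becomes -2; next at pos=0:; next count becomes -1; next at pos=1:; next count becomes 0; next at pos=2:; next count becomes 1; next count becomes 1; next final value 9. compute2: total becomes 0; next ((-(-total)) < (6 - step)) evaluates to true; next total becomes 4; next count becomes 1; next at idx=1:; next count becomes -2; next count becomes -1; next at pos=1:; next count becomes 0; next at pos=2:; next count becomes 1; next at idx=2:; next count becomes -2; next count becomes -1; next at pos=1:; next count becomes 0; next at pos=2:; next count becomes 1; next at idx=3:; next count becomes -2; next count becomes -1; next at pos=1:; next count becomes 0; next at pos=2:; next count becomes 1; next count becomes 1; next final value 9. Both give 9.
verdict: equivalent


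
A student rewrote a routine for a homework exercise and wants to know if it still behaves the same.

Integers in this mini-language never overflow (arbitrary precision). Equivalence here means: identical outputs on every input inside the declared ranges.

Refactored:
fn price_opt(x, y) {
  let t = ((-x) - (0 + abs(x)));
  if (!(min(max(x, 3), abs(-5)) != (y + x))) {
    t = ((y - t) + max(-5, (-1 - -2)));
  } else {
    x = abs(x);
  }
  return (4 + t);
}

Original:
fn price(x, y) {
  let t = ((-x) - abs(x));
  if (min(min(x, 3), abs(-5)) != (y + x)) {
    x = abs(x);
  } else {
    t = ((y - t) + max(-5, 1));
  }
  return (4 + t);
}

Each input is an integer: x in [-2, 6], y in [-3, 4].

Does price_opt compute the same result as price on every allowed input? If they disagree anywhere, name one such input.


Not equivalent: x=-2, y=0 separates them (5 vs 4).
price: t=0, then (min(min(x, 3), abs(-5)) != (y + x)) is false, then t=1, then returns 5
price_opt: t=0, then (!(min(max(x, 3), abs(-5)) != (y + x))) is false, then x=2, then returns 4
verdict: not equivalent; witness: x=-2, y=0


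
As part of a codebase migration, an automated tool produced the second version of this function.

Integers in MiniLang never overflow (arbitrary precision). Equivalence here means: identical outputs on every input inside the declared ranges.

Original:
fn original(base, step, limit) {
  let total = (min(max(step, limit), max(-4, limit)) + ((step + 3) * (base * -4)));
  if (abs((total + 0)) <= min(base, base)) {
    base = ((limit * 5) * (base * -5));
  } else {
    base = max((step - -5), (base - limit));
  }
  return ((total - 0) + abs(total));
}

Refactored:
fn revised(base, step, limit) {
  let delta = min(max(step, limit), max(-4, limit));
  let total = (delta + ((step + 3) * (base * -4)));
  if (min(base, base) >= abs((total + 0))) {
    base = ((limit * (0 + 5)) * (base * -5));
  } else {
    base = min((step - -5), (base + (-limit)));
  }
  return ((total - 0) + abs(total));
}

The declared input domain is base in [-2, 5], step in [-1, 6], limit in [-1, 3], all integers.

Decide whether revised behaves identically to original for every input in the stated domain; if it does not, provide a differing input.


The suspicious-looking change has no observable effect anywhere in the declared ranges; all 320 inputs agree.
verdict: equivalent


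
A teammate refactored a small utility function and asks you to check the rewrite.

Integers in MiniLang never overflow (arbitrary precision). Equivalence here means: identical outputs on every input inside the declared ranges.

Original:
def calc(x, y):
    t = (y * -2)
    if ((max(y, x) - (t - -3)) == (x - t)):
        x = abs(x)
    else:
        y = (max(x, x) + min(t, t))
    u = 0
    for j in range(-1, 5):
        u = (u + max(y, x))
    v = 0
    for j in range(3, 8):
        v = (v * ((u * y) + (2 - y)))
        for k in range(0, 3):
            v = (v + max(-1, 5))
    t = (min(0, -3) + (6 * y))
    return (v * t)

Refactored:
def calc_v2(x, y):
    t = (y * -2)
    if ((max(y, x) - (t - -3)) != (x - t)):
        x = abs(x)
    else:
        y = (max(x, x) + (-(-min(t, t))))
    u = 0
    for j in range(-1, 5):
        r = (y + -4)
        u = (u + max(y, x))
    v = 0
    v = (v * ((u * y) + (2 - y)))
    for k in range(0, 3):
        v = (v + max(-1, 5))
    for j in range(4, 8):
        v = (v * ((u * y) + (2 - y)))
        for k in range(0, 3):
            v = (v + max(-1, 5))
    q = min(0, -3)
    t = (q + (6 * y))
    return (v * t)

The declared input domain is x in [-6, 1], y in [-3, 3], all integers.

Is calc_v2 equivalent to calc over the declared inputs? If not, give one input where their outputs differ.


Take x=-6, y=-3.
calc: t := 6 | ((max(y, x) - (t - -3)) == (x - t)): true | x := 6 | u := 0 | iter j=-1: | u := 6 | iter j=0: | u := 12 | iter j=1: | u := 18 | iter j=2: | u := 24 | iter j=3: | u := 30 | iter j=4: | u := 36 | v := 0 | iter j=3: | v := 0 | iter k=0: | v := 5 | iter k=1: | v := 10 | iter k=2: | v := 15 | iter j=4: | v := -1545 | iter k=0: | v := -1540 | iter k=1: | v := -1535 | iter k=2: | v := -1530 | iter j=5: | v := 157590 | iter k=0: | v := 157595 | iter k=1: | v := 157600 | iter k=2: | v := 157605 | iter j=6: | v := -16233315 | iter k=0: | v := -16233310 | iter k=1: | v := -16233305 | iter k=2: | v := -16233300 | iter j=7: | v := 1672029900 | iter k=0: | v := 1672029905 | iter k=1: | v := 1672029910 | iter k=2: | v := 1672029915 | t := -21 | result -35112628215
calc_v2: t := 6 | ((max(y, x) - (t - -3)) != (x - t)): false | y := 0 | u := 0 | iter j=-1: | r := -4 | u := 0 | iter j=0: | r := -4 | u := 0 | iter j=1: | r := -4 | u := 0 | iter j=2: | r := -4 | u := 0 | iter j=3: | r := -4 | u := 0 | iter j=4: | r := -4 | u := 0 | v := 0 | v := 0 | iter k=0: | v := 5 | iter k=1: | v := 10 | iter k=2: | v := 15 | iter j=4: | v := 30 | iter k=0: | v := 35 | iter k=1: | v := 40 | iter k=2: | v := 45 | iter j=5: | v := 90 | iter k=0: | v := 95 | iter k=1: | v := 100 | iter k=2: | v := 105 | iter j=6: | v := 210 | iter k=0: | v := 215 | iter k=1: | v := 220 | iter k=2: | v := 225 | iter j=7: | v := 450 | iter k=0: | v := 455 | iter k=1: | v := 460 | iter k=2: | v := 465 | q := -3 | t := -3 | result -1395
-35112628215 and -1395 differ, so these are not the same function on this domain.
verdict: not equivalent; witness: x=-6, y=-3


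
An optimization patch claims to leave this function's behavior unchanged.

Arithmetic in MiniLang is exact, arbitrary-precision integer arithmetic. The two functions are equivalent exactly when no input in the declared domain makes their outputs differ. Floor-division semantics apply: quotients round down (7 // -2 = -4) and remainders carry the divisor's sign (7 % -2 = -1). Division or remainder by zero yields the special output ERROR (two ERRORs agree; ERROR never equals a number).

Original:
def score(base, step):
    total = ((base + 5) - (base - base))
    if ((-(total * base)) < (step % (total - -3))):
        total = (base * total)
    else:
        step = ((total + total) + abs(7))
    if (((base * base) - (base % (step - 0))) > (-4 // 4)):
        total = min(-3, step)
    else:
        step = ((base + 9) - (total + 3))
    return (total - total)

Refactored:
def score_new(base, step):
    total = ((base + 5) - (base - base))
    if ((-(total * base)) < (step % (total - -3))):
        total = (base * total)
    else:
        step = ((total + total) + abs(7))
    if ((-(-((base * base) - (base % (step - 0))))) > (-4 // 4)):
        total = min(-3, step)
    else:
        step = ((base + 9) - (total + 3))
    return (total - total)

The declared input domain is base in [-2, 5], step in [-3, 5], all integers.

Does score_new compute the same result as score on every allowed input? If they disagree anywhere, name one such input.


Behavior is preserved: although same computation, different form, the outputs never diverge.
Tracing base=5, step=-3: score: total = 10; ((-(total * base)) < (step % (total - -3))) -> true; total = 50; (((base * base) - (base % (step - 0))) > (-4 // 4)) -> true; total = -3; return 0 | score_new: total = 10; ((-(total * base)) < (step % (total - -3))) -> true; total = 50; ((-(-((base * base) - (base % (step - 0))))) > (-4 // 4)) -> true; total = -3; return 0 — matching result 0.
An exhaustive pass over the 72 declared inputs shows identical outputs.
verdict: equivalent


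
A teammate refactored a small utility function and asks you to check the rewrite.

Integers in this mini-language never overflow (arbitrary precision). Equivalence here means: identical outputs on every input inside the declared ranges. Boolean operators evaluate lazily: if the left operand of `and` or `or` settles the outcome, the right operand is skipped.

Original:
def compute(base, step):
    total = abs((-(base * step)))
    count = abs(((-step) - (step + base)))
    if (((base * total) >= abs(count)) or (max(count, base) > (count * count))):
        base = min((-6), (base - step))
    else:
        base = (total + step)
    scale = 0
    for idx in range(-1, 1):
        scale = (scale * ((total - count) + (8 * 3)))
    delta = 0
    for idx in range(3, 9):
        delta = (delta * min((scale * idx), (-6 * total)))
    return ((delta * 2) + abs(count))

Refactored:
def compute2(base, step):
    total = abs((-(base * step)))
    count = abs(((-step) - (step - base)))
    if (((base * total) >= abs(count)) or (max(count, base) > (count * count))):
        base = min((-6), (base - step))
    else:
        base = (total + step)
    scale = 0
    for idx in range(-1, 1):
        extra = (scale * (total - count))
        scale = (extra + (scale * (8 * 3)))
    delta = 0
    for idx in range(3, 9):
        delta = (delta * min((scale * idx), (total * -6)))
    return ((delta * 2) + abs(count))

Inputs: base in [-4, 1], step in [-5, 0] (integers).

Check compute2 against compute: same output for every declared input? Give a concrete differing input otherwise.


On input base=-4, step=-5, compute returns 14 while compute2 returns 6.
verdict: not equivalent; witness: base=-4, step=-5


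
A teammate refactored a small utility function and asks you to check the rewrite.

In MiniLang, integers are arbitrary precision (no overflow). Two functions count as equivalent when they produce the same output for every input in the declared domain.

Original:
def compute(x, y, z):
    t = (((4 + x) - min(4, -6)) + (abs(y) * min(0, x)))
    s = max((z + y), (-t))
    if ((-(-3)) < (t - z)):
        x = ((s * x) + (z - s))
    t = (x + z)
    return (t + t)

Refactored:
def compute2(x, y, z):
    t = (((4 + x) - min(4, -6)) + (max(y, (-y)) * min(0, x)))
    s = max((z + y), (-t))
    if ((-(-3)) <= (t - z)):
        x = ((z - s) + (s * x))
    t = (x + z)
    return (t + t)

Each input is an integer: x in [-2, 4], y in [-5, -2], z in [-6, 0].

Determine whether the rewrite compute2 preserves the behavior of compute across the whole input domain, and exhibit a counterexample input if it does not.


On input x=-2, y=-5, z=-5, compute returns -14 while compute2 returns -32.
verdict: not equivalent; witness: x=-2, y=-5, z=-5


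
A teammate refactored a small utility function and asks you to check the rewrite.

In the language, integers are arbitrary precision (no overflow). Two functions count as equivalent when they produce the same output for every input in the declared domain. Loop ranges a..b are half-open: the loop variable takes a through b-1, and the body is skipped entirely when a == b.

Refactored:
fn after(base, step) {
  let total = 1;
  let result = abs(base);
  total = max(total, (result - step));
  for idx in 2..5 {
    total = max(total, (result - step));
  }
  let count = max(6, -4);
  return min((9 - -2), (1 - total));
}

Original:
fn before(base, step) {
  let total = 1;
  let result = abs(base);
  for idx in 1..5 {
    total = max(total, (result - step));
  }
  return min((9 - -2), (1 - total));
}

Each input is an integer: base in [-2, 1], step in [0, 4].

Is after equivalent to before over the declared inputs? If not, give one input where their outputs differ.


The two are interchangeable: min/max/abs usage differs, local variable names differ, constant usage differs, loop structure differs, statement counts differ, arithmetic usage differs, and every declared input agrees.
One worked example (base=-1, step=4) — before: total = 1; result = 1; [idx=1]; total = 1; [idx=2]; total = 1; [idx=3]; total = 1; [idx=4]; total = 1; return 0; after: total = 1; result = 1; total = 1; [idx=2]; total = 1; [idx=3]; total = 1; [idx=4]; total = 1; count = 6; return 0; agreement on 0.
Every one of the 20 inputs gives matching results.
verdict: equivalent


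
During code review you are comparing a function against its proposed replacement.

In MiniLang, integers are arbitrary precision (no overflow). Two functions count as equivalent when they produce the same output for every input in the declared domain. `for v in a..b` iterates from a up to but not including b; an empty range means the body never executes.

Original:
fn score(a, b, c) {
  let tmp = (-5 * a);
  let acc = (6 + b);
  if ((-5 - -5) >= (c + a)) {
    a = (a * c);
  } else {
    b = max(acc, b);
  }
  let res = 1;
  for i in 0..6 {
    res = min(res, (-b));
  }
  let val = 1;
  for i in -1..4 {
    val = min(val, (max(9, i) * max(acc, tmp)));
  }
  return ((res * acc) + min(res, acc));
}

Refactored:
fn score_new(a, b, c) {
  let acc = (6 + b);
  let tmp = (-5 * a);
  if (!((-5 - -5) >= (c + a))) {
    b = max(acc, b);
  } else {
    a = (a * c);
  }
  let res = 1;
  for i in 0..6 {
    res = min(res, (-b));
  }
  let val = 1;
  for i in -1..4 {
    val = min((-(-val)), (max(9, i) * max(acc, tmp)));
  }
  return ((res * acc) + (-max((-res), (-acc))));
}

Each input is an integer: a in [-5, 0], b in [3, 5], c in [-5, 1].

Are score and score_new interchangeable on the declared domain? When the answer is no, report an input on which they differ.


Reading the diff, among the changes: boolean connective usage differs; and min/max/abs usage differs.
One worked example (a=-4, b=5, c=-5) — score: tmp := 20 | acc := 11 | ((-5 - -5) >= (c + a)): true | a := 20 | res := 1 | iter i=0: | res := -5 | iter i=1: | res := -5 | iter i=2: | res := -5 | iter i=3: | res := -5 | iter i=4: | res := -5 | iter i=5: | res := -5 | val := 1 | iter i=-1: | val := 1 | iter i=0: | val := 1 | iter i=1: | val := 1 | iter i=2: | val := 1 | iter i=3: | val := 1 | result -60; score_new: acc := 11 | tmp := 20 | (!((-5 - -5) >= (c + a))): false | a := 20 | res := 1 | iter i=0: | res := -5 | iter i=1: | res := -5 | iter i=2: | res := -5 | iter i=3: | res := -5 | iter i=4: | res := -5 | iter i=5: | res := -5 | val := 1 | iter i=-1: | val := 1 | iter i=0: | val := 1 | iter i=1: | val := 1 | iter i=2: | val := 1 | iter i=3: | val := 1 | result -60; agreement on -60.
Sweeping the whole domain (126 inputs) finds no disagreement.
verdict: equivalent


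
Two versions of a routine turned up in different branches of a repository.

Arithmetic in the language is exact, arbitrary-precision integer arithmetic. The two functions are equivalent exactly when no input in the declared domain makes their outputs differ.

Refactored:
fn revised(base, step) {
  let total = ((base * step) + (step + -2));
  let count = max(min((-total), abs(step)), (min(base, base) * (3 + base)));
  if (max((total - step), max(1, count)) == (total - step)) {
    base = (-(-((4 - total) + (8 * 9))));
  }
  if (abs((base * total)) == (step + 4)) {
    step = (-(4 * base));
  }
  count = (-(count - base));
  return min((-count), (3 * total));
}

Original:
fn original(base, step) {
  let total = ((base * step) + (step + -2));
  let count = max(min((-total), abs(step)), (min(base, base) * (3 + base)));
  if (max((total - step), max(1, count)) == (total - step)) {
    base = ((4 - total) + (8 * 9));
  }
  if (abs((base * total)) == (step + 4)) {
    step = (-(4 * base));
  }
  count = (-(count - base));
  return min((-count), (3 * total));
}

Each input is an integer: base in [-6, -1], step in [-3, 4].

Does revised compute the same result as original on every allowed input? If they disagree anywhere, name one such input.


Equivalent — the differences include same computation, different form, yet no declared input distinguishes the two.
Tracing base=-5, step=3: original: total becomes -14; next count becomes 10; next (max((total - step), max(1, count)) == (total - step)) evaluates to false; next (abs((base * total)) == (step + 4)) evaluates to false; next count becomes -15; next final value -42 | revised: total becomes -14; next count becomes 10; next (max((total - step), max(1, count)) == (total - step)) evaluates to false; next (abs((base * total)) == (step + 4)) evaluates to false; next count becomes -15; next final value -42 — matching result -42.
Checked all 48 inputs in the declared domain: the outputs agree on every one.
verdict: equivalent


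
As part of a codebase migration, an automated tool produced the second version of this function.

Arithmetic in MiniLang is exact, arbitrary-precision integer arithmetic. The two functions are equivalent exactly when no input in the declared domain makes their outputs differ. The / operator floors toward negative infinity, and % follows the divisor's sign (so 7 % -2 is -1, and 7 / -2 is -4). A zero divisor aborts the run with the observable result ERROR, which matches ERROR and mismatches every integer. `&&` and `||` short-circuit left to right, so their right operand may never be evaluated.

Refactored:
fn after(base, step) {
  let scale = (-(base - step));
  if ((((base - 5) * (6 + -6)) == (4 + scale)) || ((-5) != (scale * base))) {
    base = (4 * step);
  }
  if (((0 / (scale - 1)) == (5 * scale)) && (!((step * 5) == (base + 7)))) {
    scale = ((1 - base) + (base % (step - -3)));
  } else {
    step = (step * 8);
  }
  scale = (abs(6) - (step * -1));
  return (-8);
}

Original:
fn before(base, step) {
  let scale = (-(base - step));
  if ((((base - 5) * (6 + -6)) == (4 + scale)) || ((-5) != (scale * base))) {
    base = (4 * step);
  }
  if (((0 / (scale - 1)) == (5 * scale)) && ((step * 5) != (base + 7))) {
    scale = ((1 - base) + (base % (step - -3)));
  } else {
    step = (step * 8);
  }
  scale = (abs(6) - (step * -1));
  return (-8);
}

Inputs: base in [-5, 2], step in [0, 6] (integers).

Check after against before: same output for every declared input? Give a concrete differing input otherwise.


Differences: comparison usage differs; also boolean connective usage differs — yet all 56 inputs agree.
verdict: equivalent


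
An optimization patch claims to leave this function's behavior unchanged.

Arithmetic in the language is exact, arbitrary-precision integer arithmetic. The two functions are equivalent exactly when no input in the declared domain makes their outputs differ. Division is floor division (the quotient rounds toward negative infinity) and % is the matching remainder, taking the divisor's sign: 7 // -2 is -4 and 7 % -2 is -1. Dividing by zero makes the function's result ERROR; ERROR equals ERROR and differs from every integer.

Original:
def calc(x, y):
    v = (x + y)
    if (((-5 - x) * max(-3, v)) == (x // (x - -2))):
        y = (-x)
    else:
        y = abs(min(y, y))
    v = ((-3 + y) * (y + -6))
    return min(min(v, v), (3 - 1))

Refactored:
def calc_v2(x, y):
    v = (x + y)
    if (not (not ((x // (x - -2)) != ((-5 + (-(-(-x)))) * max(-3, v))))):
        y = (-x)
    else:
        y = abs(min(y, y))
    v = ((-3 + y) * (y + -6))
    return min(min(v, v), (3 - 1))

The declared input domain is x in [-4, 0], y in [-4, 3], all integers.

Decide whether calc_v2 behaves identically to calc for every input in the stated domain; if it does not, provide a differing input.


There is a counterexample at x=-4, y=-3: 0 on one side, -2 on the other.
calc: v becomes -7; next (((-5 - x) * max(-3, v)) == (x // (x - -2))) evaluates to false; next y becomes 3; next v becomes 0; next final value 0
calc_v2: v becomes -7; next (not (not ((x // (x - -2)) != ((-5 + (-(-(-x)))) * max(-3, v))))) evaluates to true; next y becomes 4; next v becomes -2; next final value -2
verdict: not equivalent; witness: x=-4, y=-3


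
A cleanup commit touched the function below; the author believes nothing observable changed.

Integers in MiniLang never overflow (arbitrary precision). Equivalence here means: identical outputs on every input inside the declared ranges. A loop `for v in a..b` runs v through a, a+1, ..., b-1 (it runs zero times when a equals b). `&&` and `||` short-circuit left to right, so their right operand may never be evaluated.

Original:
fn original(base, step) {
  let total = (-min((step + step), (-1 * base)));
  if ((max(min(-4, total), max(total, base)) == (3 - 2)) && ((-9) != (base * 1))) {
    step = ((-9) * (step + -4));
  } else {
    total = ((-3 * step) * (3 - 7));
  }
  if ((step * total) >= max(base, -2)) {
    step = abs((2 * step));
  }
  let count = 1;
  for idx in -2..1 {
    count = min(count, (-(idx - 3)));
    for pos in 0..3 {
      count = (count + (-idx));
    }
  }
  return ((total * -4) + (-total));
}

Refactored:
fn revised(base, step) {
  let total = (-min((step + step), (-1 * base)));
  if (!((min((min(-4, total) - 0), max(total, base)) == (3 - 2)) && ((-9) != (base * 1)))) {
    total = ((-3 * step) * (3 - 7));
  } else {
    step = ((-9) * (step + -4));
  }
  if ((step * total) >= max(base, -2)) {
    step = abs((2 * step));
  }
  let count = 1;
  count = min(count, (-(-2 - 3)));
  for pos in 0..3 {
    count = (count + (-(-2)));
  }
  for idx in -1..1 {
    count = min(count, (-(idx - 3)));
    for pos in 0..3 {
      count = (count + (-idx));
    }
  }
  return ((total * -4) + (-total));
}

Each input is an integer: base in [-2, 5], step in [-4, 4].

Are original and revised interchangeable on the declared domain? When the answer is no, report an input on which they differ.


There is a counterexample at base=1, step=0: -5 on one side, 0 on the other.
original: total=1, then ((max(min(-4, total), max(total, base)) == (3 - 2)) && ((-9) != (base * 1))) is true, then step=36, then ((step * total) >= max(base, -2)) is true, then step=72, then count=1, then (idx=-2), then count=1, then (pos=0), then count=3, then (pos=1), then count=5, then (pos=2), then count=7, then (idx=-1), then count=4, then (pos=0), then count=5, then (pos=1), then count=6, then (pos=2), then count=7, then (idx=0), then count=3, then (pos=0), then count=3, then (pos=1), then count=3, then (pos=2), then count=3, then returns -5
revised: total=1, then (!((min((min(-4, total) - 0), max(total, base)) == (3 - 2)) && ((-9) != (base * 1)))) is true, then total=0, then ((step * total) >= max(base, -2)) is false, then count=1, then count=1, then (pos=0), then count=3, then (pos=1), then count=5, then (pos=2), then count=7, then (idx=-1), then count=4, then (pos=0), then count=5, then (pos=1), then count=6, then (pos=2), then count=7, then (idx=0), then count=3, then (pos=0), then count=3, then (pos=1), then count=3, then (pos=2), then count=3, then returns 0
verdict: not equivalent; witness: base=1, step=0


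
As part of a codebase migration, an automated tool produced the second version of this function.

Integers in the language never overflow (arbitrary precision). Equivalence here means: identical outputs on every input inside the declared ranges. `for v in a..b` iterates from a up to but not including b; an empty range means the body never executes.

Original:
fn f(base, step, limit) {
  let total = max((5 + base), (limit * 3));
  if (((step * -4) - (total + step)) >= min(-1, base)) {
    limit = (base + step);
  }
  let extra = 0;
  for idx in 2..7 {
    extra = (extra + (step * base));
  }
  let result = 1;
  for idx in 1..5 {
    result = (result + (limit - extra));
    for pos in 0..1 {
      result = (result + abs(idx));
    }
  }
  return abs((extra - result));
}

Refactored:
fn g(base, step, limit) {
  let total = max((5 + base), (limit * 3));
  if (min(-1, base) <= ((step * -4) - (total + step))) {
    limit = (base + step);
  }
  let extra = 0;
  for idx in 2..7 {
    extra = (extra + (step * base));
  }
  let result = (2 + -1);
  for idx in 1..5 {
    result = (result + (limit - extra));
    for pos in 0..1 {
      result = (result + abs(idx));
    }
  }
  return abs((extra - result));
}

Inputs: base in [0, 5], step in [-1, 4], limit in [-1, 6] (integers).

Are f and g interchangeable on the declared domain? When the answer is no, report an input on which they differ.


Differences: constant usage differs; also arithmetic usage differs; also comparison usage differs — yet all 288 inputs agree.
verdict: equivalent
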